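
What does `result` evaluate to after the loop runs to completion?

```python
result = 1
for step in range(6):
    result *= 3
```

Let's trace through this code step by step.

Initialize: result = 1
Entering loop: for step in range(6):
After iteration 1: step = 0, result = 3
After iteration 2: step = 1, result = 9
After iteration 3: step = 2, result = 27
After iteration 4: step = 3, result = 81
After iteration 5: step = 4, result = 243
After iteration 6: step = 5, result = 729
Loop ends.

Final answer: 729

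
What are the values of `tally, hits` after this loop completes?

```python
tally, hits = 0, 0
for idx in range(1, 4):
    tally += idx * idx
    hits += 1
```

Let's trace through this code step by step.

Initialize: tally = 0
Initialize: hits = 0
Entering loop: for idx in range(1, 4):
After iteration 1: idx = 1, tally = 1, hits = 1
After iteration 2: idx = 2, tally = 5, hits = 2
After iteration 3: idx = 3, tally = 14, hits = 3
Loop ends.

Final answer: 14, 3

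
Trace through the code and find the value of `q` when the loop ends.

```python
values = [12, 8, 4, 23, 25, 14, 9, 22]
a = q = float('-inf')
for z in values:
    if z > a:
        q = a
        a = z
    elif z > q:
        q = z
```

Let's trace through this code step by step.

Initialize: values = [12, 8, 4, 23, 25, 14, 9, 22]
Initialize: a = -inf
Initialize: q = -inf
Entering loop: for z in values:
After iteration 1: z = 12, a = 12, q = -inf
After iteration 2: z = 8, a = 12, q = 8
After iteration 3: z = 4, a = 12, q = 8
After iteration 4: z = 23, a = 23, q = 12
After iteration 5: z = 25, a = 25, q = 23
After iteration 6: z = 14, a = 25, q = 23
After iteration 7: z = 9, a = 25, q = 23
After iteration 8: z = 22, a = 25, q = 23
Loop ends.

Final answer: 23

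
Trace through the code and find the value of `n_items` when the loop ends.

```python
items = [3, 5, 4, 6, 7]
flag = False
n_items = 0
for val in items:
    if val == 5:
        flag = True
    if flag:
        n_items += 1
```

Let's trace through this code step by step.

Initialize: items = [3, 5, 4, 6, 7]
Initialize: flag = False
Initialize: n_items = 0
Entering loop: for val in items:
After iteration 1: val = 3, flag = False, n_items = 0
After iteration 2: val = 5, flag = True, n_items = 1
After iteration 3: val = 4, flag = True, n_items = 2
After iteration 4: val = 6, flag = True, n_items = 3
After iteration 5: val = 7, flag = True, n_items = 4
Loop ends.

Final answer: 4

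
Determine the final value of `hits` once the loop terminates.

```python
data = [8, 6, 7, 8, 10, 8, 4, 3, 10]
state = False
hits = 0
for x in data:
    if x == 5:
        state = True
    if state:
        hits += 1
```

Let's trace through this code step by step.

Initialize: data = [8, 6, 7, 8, 10, 8, 4, 3, 10]
Initialize: state = False
Initialize: hits = 0
Entering loop: for x in data:
After iteration 1: x = 8, hits = 0
After iteration 2: x = 6, hits = 0
After iteration 3: x = 7, hits = 0
After iteration 4: x = 8, hits = 0
After iteration 5: x = 10, hits = 0
After iteration 6: x = 8, hits = 0
After iteration 7: x = 4, hits = 0
After iteration 8: x = 3, hits = 0
After iteration 9: x = 10, hits = 0
Loop ends.

Final answer: 0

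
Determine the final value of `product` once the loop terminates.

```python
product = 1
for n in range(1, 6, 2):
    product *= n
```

Let's trace through this code step by step.

Initialize: product = 1
Entering loop: for n in range(1, 6, 2):
After iteration 1: n = 1, product = 1
After iteration 2: n = 3, product = 3
After iteration 3: n = 5, product = 15
Loop ends.

Final answer: 15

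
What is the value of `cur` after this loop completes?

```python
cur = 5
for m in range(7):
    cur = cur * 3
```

Let's trace through this code step by step.

Initialize: cur = 5
Entering loop: for m in range(7):
After iteration 1: m = 0, cur = 15
After iteration 2: m = 1, cur = 45
After iteration 3: m = 2, cur = 135
After iteration 4: m = 3, cur = 405
After iteration 5: m = 4, cur = 1215
After iteration 6: m = 5, cur = 3645
After iteration 7: m = 6, cur = 10935
Loop ends.

Final answer: 10935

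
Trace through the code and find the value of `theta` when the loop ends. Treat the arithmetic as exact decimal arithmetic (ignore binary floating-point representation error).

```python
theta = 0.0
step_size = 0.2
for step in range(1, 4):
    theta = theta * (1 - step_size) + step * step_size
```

Let's trace through this code step by step.

Initialize: theta = 0.0
Initialize: step_size = 0.2
Entering loop: for step in range(1, 4):
After iteration 1: step = 1, theta = 0.2
After iteration 2: step = 2, theta = 0.56
After iteration 3: step = 3, theta = 1.048
Loop ends.

Final answer: 1.048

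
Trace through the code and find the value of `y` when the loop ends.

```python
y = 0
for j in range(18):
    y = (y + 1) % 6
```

Let's trace through this code step by step.

Initialize: y = 0
Entering loop: for j in range(18):
After iteration 1: j = 0, y = 1
After iteration 2: j = 1, y = 2
After iteration 3: j = 2, y = 3
After iteration 4: j = 3, y = 4
After iteration 5: j = 4, y = 5
After iteration 6: j = 5, y = 0
After iteration 7: j = 6, y = 1
After iteration 8: j = 7, y = 2
After iteration 9: j = 8, y = 3
After iteration 10: j = 9, y = 4
After iteration 11: j = 10, y = 5
After iteration 12: j = 11, y = 0
After iteration 13: j = 12, y = 1
After iteration 14: j = 13, y = 2
After iteration 15: j = 14, y = 3
After iteration 16: j = 15, y = 4
After iteration 17: j = 16, y = 5
After iteration 18: j = 17, y = 0
Loop ends.

Final answer: 0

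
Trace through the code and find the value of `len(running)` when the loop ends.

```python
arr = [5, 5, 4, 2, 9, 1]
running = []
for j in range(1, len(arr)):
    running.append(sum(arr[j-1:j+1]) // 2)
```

Let's trace through this code step by step.

Initialize: arr = [5, 5, 4, 2, 9, 1]
Initialize: running = []
Entering loop: for j in range(1, len(arr)):
After iteration 1: j = 1, running = [5]
After iteration 2: j = 2, running = [5, 4]
After iteration 3: j = 3, running = [5, 4, 3]
After iteration 4: j = 4, running = [5, 4, 3, 5]
After iteration 5: j = 5, running = [5, 4, 3, 5, 5]
Loop ends.
len(running) = 5

Final answer: 5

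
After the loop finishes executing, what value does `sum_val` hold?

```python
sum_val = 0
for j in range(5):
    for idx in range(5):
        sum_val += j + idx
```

Let's trace through this code step by step.

Initialize: sum_val = 0
Entering loop: for j in range(5):
After iteration 1: j = 0, sum_val = 10
After iteration 2: j = 1, sum_val = 25
After iteration 3: j = 2, sum_val = 45
After iteration 4: j = 3, sum_val = 70
After iteration 5: j = 4, sum_val = 100
Loop ends.

Final answer: 100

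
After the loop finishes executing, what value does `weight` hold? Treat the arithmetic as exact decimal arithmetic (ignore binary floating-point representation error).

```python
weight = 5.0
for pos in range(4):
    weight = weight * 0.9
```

Let's trace through this code step by step.

Initialize: weight = 5.0
Entering loop: for pos in range(4):
After iteration 1: pos = 0, weight = 4.5
After iteration 2: pos = 1, weight = 4.05
After iteration 3: pos = 2, weight = 3.645
After iteration 4: pos = 3, weight = 3.2805
Loop ends.

Final answer: 3.2805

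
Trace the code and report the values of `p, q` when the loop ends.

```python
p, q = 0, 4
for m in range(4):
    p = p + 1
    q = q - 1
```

Let's trace through this code step by step.

Initialize: p = 0
Initialize: q = 4
Entering loop: for m in range(4):
After iteration 1: m = 0, p = 1, q = 3
After iteration 2: m = 1, p = 2, q = 2
After iteration 3: m = 2, p = 3, q = 1
After iteration 4: m = 3, p = 4, q = 0
Loop ends.

Final answer: 4, 0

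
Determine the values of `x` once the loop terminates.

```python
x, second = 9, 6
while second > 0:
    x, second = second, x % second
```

Let's trace through this code step by step.

Initialize: x = 9
Initialize: second = 6
Entering loop: while second > 0:
After iteration 1: x = 6, second = 3
After iteration 2: x = 3, second = 0
Loop ends.

Final answer: 3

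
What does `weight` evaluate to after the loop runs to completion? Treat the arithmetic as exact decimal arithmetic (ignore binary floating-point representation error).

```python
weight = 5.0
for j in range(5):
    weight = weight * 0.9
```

Let's trace through this code step by step.

Initialize: weight = 5.0
Entering loop: for j in range(5):
After iteration 1: j = 0, weight = 4.5
After iteration 2: j = 1, weight = 4.05
After iteration 3: j = 2, weight = 3.645
After iteration 4: j = 3, weight = 3.2805
After iteration 5: j = 4, weight = 2.95245
Loop ends.

Final answer: 2.95245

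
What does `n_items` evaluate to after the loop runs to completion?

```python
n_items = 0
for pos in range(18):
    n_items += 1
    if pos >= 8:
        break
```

Let's trace through this code step by step.

Initialize: n_items = 0
Entering loop: for pos in range(18):
After iteration 1: pos = 0, n_items = 1
After iteration 2: pos = 1, n_items = 2
After iteration 3: pos = 2, n_items = 3
After iteration 4: pos = 3, n_items = 4
After iteration 5: pos = 4, n_items = 5
After iteration 6: pos = 5, n_items = 6
After iteration 7: pos = 6, n_items = 7
After iteration 8: pos = 7, n_items = 8
After iteration 9: pos = 8, n_items = 9
Loop ends.

Final answer: 9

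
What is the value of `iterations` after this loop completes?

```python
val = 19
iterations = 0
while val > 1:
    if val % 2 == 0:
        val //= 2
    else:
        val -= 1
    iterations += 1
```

Let's trace through this code step by step.

Initialize: val = 19
Initialize: iterations = 0
Entering loop: while val > 1:
After iteration 1: val = 18, iterations = 1
After iteration 2: val = 9, iterations = 2
After iteration 3: val = 8, iterations = 3
After iteration 4: val = 4, iterations = 4
After iteration 5: val = 2, iterations = 5
After iteration 6: val = 1, iterations = 6
Loop ends.

Final answer: 6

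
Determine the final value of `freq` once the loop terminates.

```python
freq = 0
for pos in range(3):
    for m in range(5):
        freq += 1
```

Let's trace through this code step by step.

Initialize: freq = 0
Entering loop: for pos in range(3):
After iteration 1: pos = 0, freq = 5
After iteration 2: pos = 1, freq = 10
After iteration 3: pos = 2, freq = 15
Loop ends.

Final answer: 15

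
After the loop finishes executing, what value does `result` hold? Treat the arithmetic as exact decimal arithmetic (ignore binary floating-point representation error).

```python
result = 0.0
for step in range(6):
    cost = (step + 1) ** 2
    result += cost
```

Let's trace through this code step by step.

Initialize: result = 0.0
Entering loop: for step in range(6):
After iteration 1: step = 0, result = 1.0, cost = 1
After iteration 2: step = 1, result = 5.0, cost = 4
After iteration 3: step = 2, result = 14.0, cost = 9
After iteration 4: step = 3, result = 30.0, cost = 16
After iteration 5: step = 4, result = 55.0, cost = 25
After iteration 6: step = 5, result = 91.0, cost = 36
Loop ends.

Final answer: 91.0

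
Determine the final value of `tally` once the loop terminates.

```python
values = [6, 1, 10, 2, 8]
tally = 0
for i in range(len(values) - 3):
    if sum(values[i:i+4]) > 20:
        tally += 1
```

Let's trace through this code step by step.

Initialize: values = [6, 1, 10, 2, 8]
Initialize: tally = 0
Entering loop: for i in range(len(values) - 3):
After iteration 1: i = 0, tally = 0
After iteration 2: i = 1, tally = 1
Loop ends.

Final answer: 1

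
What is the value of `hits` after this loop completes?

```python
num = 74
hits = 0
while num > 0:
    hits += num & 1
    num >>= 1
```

Let's trace through this code step by step.

Initialize: num = 74
Initialize: hits = 0
Entering loop: while num > 0:
After iteration 1: num = 37, hits = 0
After iteration 2: num = 18, hits = 1
After iteration 3: num = 9, hits = 1
After iteration 4: num = 4, hits = 2
After iteration 5: num = 2, hits = 2
After iteration 6: num = 1, hits = 2
After iteration 7: num = 0, hits = 3
Loop ends.

Final answer: 3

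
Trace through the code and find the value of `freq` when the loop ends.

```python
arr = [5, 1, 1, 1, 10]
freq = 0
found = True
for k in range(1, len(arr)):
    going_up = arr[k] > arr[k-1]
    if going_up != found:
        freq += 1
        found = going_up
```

Let's trace through this code step by step.

Initialize: arr = [5, 1, 1, 1, 10]
Initialize: freq = 0
Initialize: found = True
Entering loop: for k in range(1, len(arr)):
After iteration 1: k = 1, freq = 1, found = False, going_up = False
After iteration 2: k = 2, freq = 1, found = False, going_up = False
After iteration 3: k = 3, freq = 1, found = False, going_up = False
After iteration 4: k = 4, freq = 2, found = True, going_up = True
Loop ends.

Final answer: 2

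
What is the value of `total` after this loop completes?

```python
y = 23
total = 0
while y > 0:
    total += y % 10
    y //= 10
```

Let's trace through this code step by step.

Initialize: y = 23
Initialize: total = 0
Entering loop: while y > 0:
After iteration 1: y = 2, total = 3
After iteration 2: y = 0, total = 5
Loop ends.

Final answer: 5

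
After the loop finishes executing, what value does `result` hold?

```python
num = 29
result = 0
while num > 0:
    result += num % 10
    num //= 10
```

Let's trace through this code step by step.

Initialize: num = 29
Initialize: result = 0
Entering loop: while num > 0:
After iteration 1: num = 2, result = 9
After iteration 2: num = 0, result = 11
Loop ends.

Final answer: 11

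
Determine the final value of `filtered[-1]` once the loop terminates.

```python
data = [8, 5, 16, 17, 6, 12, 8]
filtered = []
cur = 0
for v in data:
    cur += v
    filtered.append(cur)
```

Let's trace through this code step by step.

Initialize: data = [8, 5, 16, 17, 6, 12, 8]
Initialize: filtered = []
Initialize: cur = 0
Entering loop: for v in data:
After iteration 1: v = 8, filtered = [8], cur = 8
After iteration 2: v = 5, filtered = [8, 13], cur = 13
After iteration 3: v = 16, filtered = [8, 13, 29], cur = 29
After iteration 4: v = 17, filtered = [8, 13, 29, 46], cur = 46
After iteration 5: v = 6, filtered = [8, 13, 29, 46, 52], cur = 52
After iteration 6: v = 12, filtered = [8, 13, 29, 46, 52, 64], cur = 64
After iteration 7: v = 8, filtered = [8, 13, 29, 46, 52, 64, 72], cur = 72
Loop ends.
filtered[-1] = 72

Final answer: 72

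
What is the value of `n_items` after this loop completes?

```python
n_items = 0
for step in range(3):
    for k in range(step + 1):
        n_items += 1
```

Let's trace through this code step by step.

Initialize: n_items = 0
Entering loop: for step in range(3):
After iteration 1: step = 0, n_items = 1, k = 0
After iteration 2: step = 1, n_items = 3, k = 1
After iteration 3: step = 2, n_items = 6, k = 2
Loop ends.

Final answer: 6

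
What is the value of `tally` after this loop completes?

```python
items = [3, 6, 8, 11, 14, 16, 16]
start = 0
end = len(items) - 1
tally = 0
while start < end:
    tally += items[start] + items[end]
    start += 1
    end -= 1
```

Let's trace through this code step by step.

Initialize: items = [3, 6, 8, 11, 14, 16, 16]
Initialize: start = 0
Initialize: end = 6
Initialize: tally = 0
Entering loop: while start < end:
After iteration 1: start = 1, end = 5, tally = 19
After iteration 2: start = 2, end = 4, tally = 41
After iteration 3: start = 3, end = 3, tally = 63
Loop ends.

Final answer: 63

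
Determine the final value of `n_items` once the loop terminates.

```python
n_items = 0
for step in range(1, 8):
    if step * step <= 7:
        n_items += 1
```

Let's trace through this code step by step.

Initialize: n_items = 0
Entering loop: for step in range(1, 8):
After iteration 1: step = 1, n_items = 1
After iteration 2: step = 2, n_items = 2
After iteration 3: step = 3, n_items = 2
After iteration 4: step = 4, n_items = 2
After iteration 5: step = 5, n_items = 2
After iteration 6: step = 6, n_items = 2
After iteration 7: step = 7, n_items = 2
Loop ends.

Final answer: 2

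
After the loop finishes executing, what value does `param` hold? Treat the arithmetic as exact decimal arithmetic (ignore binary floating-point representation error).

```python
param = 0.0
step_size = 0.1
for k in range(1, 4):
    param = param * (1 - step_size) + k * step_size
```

Let's trace through this code step by step.

Initialize: param = 0.0
Initialize: step_size = 0.1
Entering loop: for k in range(1, 4):
After iteration 1: k = 1, param = 0.1
After iteration 2: k = 2, param = 0.29
After iteration 3: k = 3, param = 0.561
Loop ends.

Final answer: 0.561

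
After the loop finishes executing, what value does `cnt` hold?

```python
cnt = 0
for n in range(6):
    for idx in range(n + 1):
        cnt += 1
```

Let's trace through this code step by step.

Initialize: cnt = 0
Entering loop: for n in range(6):
After iteration 1: n = 0, cnt = 1, idx = 0
After iteration 2: n = 1, cnt = 3, idx = 1
After iteration 3: n = 2, cnt = 6, idx = 2
After iteration 4: n = 3, cnt = 10, idx = 3
After iteration 5: n = 4, cnt = 15, idx = 4
After iteration 6: n = 5, cnt = 21, idx = 5
Loop ends.

Final answer: 21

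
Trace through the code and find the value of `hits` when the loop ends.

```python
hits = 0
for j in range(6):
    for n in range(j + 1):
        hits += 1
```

Let's trace through this code step by step.

Initialize: hits = 0
Entering loop: for j in range(6):
After iteration 1: j = 0, hits = 1, n = 0
After iteration 2: j = 1, hits = 3, n = 1
After iteration 3: j = 2, hits = 6, n = 2
After iteration 4: j = 3, hits = 10, n = 3
After iteration 5: j = 4, hits = 15, n = 4
After iteration 6: j = 5, hits = 21, n = 5
Loop ends.

Final answer: 21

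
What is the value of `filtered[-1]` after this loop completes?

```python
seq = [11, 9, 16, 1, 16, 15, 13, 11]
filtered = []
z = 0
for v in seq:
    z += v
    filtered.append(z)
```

Let's trace through this code step by step.

Initialize: seq = [11, 9, 16, 1, 16, 15, 13, 11]
Initialize: filtered = []
Initialize: z = 0
Entering loop: for v in seq:
After iteration 1: v = 11, filtered = [11], z = 11
After iteration 2: v = 9, filtered = [11, 20], z = 20
After iteration 3: v = 16, filtered = [11, 20, 36], z = 36
After iteration 4: v = 1, filtered = [11, 20, 36, 37], z = 37
After iteration 5: v = 16, filtered = [11, 20, 36, 37, 53], z = 53
After iteration 6: v = 15, filtered = [11, 20, 36, 37, 53, 68], z = 68
After iteration 7: v = 13, filtered = [11, 20, 36, 37, 53, 68, 81], z = 81
After iteration 8: v = 11, filtered = [11, 20, 36, 37, 53, 68, 81, 92], z = 92
Loop ends.
filtered[-1] = 92

Final answer: 92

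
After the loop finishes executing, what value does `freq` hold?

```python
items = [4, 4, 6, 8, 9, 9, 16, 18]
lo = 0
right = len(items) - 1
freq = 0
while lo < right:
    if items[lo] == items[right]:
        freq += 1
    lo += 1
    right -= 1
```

Let's trace through this code step by step.

Initialize: items = [4, 4, 6, 8, 9, 9, 16, 18]
Initialize: lo = 0
Initialize: right = 7
Initialize: freq = 0
Entering loop: while lo < right:
After iteration 1: lo = 1, right = 6, freq = 0
After iteration 2: lo = 2, right = 5, freq = 0
After iteration 3: lo = 3, right = 4, freq = 0
After iteration 4: lo = 4, right = 3, freq = 0
Loop ends.

Final answer: 0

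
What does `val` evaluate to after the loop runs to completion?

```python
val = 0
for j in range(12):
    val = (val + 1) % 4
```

Let's trace through this code step by step.

Initialize: val = 0
Entering loop: for j in range(12):
After iteration 1: j = 0, val = 1
After iteration 2: j = 1, val = 2
After iteration 3: j = 2, val = 3
After iteration 4: j = 3, val = 0
After iteration 5: j = 4, val = 1
After iteration 6: j = 5, val = 2
After iteration 7: j = 6, val = 3
After iteration 8: j = 7, val = 0
After iteration 9: j = 8, val = 1
After iteration 10: j = 9, val = 2
After iteration 11: j = 10, val = 3
After iteration 12: j = 11, val = 0
Loop ends.

Final answer: 0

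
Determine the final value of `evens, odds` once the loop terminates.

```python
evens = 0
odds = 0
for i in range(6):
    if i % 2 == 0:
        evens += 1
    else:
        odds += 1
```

Let's trace through this code step by step.

Initialize: evens = 0
Initialize: odds = 0
Entering loop: for i in range(6):
After iteration 1: i = 0, evens = 1, odds = 0
After iteration 2: i = 1, evens = 1, odds = 1
After iteration 3: i = 2, evens = 2, odds = 1
After iteration 4: i = 3, evens = 2, odds = 2
After iteration 5: i = 4, evens = 3, odds = 2
After iteration 6: i = 5, evens = 3, odds = 3
Loop ends.

Final answer: 3, 3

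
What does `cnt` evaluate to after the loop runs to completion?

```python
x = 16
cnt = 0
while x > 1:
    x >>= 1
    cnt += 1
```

Let's trace through this code step by step.

Initialize: x = 16
Initialize: cnt = 0
Entering loop: while x > 1:
After iteration 1: x = 8, cnt = 1
After iteration 2: x = 4, cnt = 2
After iteration 3: x = 2, cnt = 3
After iteration 4: x = 1, cnt = 4
Loop ends.

Final answer: 4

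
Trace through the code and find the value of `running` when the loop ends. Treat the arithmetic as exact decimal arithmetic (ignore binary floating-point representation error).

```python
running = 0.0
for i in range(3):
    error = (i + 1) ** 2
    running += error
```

Let's trace through this code step by step.

Initialize: running = 0.0
Entering loop: for i in range(3):
After iteration 1: i = 0, running = 1.0, error = 1
After iteration 2: i = 1, running = 5.0, error = 4
After iteration 3: i = 2, running = 14.0, error = 9
Loop ends.

Final answer: 14.0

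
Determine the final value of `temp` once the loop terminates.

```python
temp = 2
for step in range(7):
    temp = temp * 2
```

Let's trace through this code step by step.

Initialize: temp = 2
Entering loop: for step in range(7):
After iteration 1: step = 0, temp = 4
After iteration 2: step = 1, temp = 8
After iteration 3: step = 2, temp = 16
After iteration 4: step = 3, temp = 32
After iteration 5: step = 4, temp = 64
After iteration 6: step = 5, temp = 128
After iteration 7: step = 6, temp = 256
Loop ends.

Final answer: 256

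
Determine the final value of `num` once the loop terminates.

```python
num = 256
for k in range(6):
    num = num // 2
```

Let's trace through this code step by step.

Initialize: num = 256
Entering loop: for k in range(6):
After iteration 1: k = 0, num = 128
After iteration 2: k = 1, num = 64
After iteration 3: k = 2, num = 32
After iteration 4: k = 3, num = 16
After iteration 5: k = 4, num = 8
After iteration 6: k = 5, num = 4
Loop ends.

Final answer: 4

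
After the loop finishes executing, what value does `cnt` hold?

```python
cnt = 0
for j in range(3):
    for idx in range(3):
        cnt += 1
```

Let's trace through this code step by step.

Initialize: cnt = 0
Entering loop: for j in range(3):
After iteration 1: j = 0, cnt = 3
After iteration 2: j = 1, cnt = 6
After iteration 3: j = 2, cnt = 9
Loop ends.

Final answer: 9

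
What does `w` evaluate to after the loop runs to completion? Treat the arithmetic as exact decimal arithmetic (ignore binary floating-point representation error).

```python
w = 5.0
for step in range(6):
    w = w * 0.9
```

Let's trace through this code step by step.

Initialize: w = 5.0
Entering loop: for step in range(6):
After iteration 1: step = 0, w = 4.5
After iteration 2: step = 1, w = 4.05
After iteration 3: step = 2, w = 3.645
After iteration 4: step = 3, w = 3.2805
After iteration 5: step = 4, w = 2.95245
After iteration 6: step = 5, w = 2.657205
Loop ends.

Final answer: 2.657205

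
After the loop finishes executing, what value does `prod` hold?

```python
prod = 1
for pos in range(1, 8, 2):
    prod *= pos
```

Let's trace through this code step by step.

Initialize: prod = 1
Entering loop: for pos in range(1, 8, 2):
After iteration 1: pos = 1, prod = 1
After iteration 2: pos = 3, prod = 3
After iteration 3: pos = 5, prod = 15
After iteration 4: pos = 7, prod = 105
Loop ends.

Final answer: 105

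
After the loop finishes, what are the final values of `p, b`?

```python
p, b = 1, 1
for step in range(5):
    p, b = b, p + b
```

Let's trace through this code step by step.

Initialize: p = 1
Initialize: b = 1
Entering loop: for step in range(5):
After iteration 1: step = 0, p = 1, b = 2
After iteration 2: step = 1, p = 2, b = 3
After iteration 3: step = 2, p = 3, b = 5
After iteration 4: step = 3, p = 5, b = 8
After iteration 5: step = 4, p = 8, b = 13
Loop ends.

Final answer: 8, 13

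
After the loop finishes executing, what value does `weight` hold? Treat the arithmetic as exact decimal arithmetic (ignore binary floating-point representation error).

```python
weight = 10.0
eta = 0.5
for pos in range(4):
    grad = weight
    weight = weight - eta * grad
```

Let's trace through this code step by step.

Initialize: weight = 10.0
Initialize: eta = 0.5
Entering loop: for pos in range(4):
After iteration 1: pos = 0, weight = 5.0, grad = 10.0
After iteration 2: pos = 1, weight = 2.5, grad = 5.0
After iteration 3: pos = 2, weight = 1.25, grad = 2.5
After iteration 4: pos = 3, weight = 0.625, grad = 1.25
Loop ends.

Final answer: 0.625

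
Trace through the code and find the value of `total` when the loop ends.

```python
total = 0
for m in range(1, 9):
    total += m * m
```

Let's trace through this code step by step.

Initialize: total = 0
Entering loop: for m in range(1, 9):
After iteration 1: m = 1, total = 1
After iteration 2: m = 2, total = 5
After iteration 3: m = 3, total = 14
After iteration 4: m = 4, total = 30
After iteration 5: m = 5, total = 55
After iteration 6: m = 6, total = 91
After iteration 7: m = 7, total = 140
After iteration 8: m = 8, total = 204
Loop ends.

Final answer: 204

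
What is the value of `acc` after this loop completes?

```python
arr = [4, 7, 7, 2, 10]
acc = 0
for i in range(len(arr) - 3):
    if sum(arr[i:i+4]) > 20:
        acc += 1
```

Let's trace through this code step by step.

Initialize: arr = [4, 7, 7, 2, 10]
Initialize: acc = 0
Entering loop: for i in range(len(arr) - 3):
After iteration 1: i = 0, acc = 0
After iteration 2: i = 1, acc = 1
Loop ends.

Final answer: 1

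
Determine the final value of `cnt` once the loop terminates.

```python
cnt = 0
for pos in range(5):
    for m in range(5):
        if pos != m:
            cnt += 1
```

Let's trace through this code step by step.

Initialize: cnt = 0
Entering loop: for pos in range(5):
After iteration 1: pos = 0, cnt = 4
After iteration 2: pos = 1, cnt = 8
After iteration 3: pos = 2, cnt = 12
After iteration 4: pos = 3, cnt = 16
After iteration 5: pos = 4, cnt = 20
Loop ends.

Final answer: 20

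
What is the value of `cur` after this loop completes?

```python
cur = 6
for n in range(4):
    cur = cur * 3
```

Let's trace through this code step by step.

Initialize: cur = 6
Entering loop: for n in range(4):
After iteration 1: n = 0, cur = 18
After iteration 2: n = 1, cur = 54
After iteration 3: n = 2, cur = 162
After iteration 4: n = 3, cur = 486
Loop ends.

Final answer: 486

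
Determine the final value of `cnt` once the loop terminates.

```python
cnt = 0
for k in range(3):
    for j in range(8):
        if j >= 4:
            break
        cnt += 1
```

Let's trace through this code step by step.

Initialize: cnt = 0
Entering loop: for k in range(3):
After iteration 1: k = 0, cnt = 4
After iteration 2: k = 1, cnt = 8
After iteration 3: k = 2, cnt = 12
Loop ends.

Final answer: 12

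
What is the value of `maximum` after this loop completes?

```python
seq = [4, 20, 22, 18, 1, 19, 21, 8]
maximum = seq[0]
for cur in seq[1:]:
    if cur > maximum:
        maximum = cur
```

Let's trace through this code step by step.

Initialize: seq = [4, 20, 22, 18, 1, 19, 21, 8]
Initialize: maximum = 4
Entering loop: for cur in seq[1:]:
After iteration 1: cur = 20, maximum = 20
After iteration 2: cur = 22, maximum = 22
After iteration 3: cur = 18, maximum = 22
After iteration 4: cur = 1, maximum = 22
After iteration 5: cur = 19, maximum = 22
After iteration 6: cur = 21, maximum = 22
After iteration 7: cur = 8, maximum = 22
Loop ends.

Final answer: 22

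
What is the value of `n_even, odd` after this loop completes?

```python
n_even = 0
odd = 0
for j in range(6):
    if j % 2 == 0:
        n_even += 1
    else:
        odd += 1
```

Let's trace through this code step by step.

Initialize: n_even = 0
Initialize: odd = 0
Entering loop: for j in range(6):
After iteration 1: j = 0, n_even = 1, odd = 0
After iteration 2: j = 1, n_even = 1, odd = 1
After iteration 3: j = 2, n_even = 2, odd = 1
After iteration 4: j = 3, n_even = 2, odd = 2
After iteration 5: j = 4, n_even = 3, odd = 2
After iteration 6: j = 5, n_even = 3, odd = 3
Loop ends.

Final answer: 3, 3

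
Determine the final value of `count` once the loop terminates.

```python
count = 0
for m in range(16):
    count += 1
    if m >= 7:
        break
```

Let's trace through this code step by step.

Initialize: count = 0
Entering loop: for m in range(16):
After iteration 1: m = 0, count = 1
After iteration 2: m = 1, count = 2
After iteration 3: m = 2, count = 3
After iteration 4: m = 3, count = 4
After iteration 5: m = 4, count = 5
After iteration 6: m = 5, count = 6
After iteration 7: m = 6, count = 7
After iteration 8: m = 7, count = 8
Loop ends.

Final answer: 8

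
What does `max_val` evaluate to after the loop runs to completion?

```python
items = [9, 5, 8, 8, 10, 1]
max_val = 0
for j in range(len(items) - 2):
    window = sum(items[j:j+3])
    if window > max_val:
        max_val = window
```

Let's trace through this code step by step.

Initialize: items = [9, 5, 8, 8, 10, 1]
Initialize: max_val = 0
Entering loop: for j in range(len(items) - 2):
After iteration 1: j = 0, max_val = 22, window = 22
After iteration 2: j = 1, max_val = 22, window = 21
After iteration 3: j = 2, max_val = 26, window = 26
After iteration 4: j = 3, max_val = 26, window = 19
Loop ends.

Final answer: 26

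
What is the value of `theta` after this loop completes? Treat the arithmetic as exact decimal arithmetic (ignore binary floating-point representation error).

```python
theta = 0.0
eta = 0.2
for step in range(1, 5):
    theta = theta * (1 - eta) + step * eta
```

Let's trace through this code step by step.

Initialize: theta = 0.0
Initialize: eta = 0.2
Entering loop: for step in range(1, 5):
After iteration 1: step = 1, theta = 0.2
After iteration 2: step = 2, theta = 0.56
After iteration 3: step = 3, theta = 1.048
After iteration 4: step = 4, theta = 1.6384
Loop ends.

Final answer: 1.6384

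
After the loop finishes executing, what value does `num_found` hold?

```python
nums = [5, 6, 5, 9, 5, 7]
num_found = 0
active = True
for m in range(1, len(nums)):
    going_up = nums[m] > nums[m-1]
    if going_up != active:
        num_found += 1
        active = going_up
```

Let's trace through this code step by step.

Initialize: nums = [5, 6, 5, 9, 5, 7]
Initialize: num_found = 0
Initialize: active = True
Entering loop: for m in range(1, len(nums)):
After iteration 1: m = 1, num_found = 0, active = True, going_up = True
After iteration 2: m = 2, num_found = 1, active = False, going_up = False
After iteration 3: m = 3, num_found = 2, active = True, going_up = True
After iteration 4: m = 4, num_found = 3, active = False, going_up = False
After iteration 5: m = 5, num_found = 4, active = True, going_up = True
Loop ends.

Final answer: 4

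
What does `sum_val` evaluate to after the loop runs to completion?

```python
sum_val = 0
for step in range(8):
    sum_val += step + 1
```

Let's trace through this code step by step.

Initialize: sum_val = 0
Entering loop: for step in range(8):
After iteration 1: step = 0, sum_val = 1
After iteration 2: step = 1, sum_val = 3
After iteration 3: step = 2, sum_val = 6
After iteration 4: step = 3, sum_val = 10
After iteration 5: step = 4, sum_val = 15
After iteration 6: step = 5, sum_val = 21
After iteration 7: step = 6, sum_val = 28
After iteration 8: step = 7, sum_val = 36
Loop ends.

Final answer: 36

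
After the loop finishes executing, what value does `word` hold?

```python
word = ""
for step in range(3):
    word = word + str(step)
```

Let's trace through this code step by step.

Initialize: word = ''
Entering loop: for step in range(3):
After iteration 1: step = 0, word = '0'
After iteration 2: step = 1, word = '01'
After iteration 3: step = 2, word = '012'
Loop ends.

Final answer: '012'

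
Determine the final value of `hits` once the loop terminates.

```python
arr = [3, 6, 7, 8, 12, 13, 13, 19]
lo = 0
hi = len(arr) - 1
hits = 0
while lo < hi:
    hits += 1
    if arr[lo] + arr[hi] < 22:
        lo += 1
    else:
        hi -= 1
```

Let's trace through this code step by step.

Initialize: arr = [3, 6, 7, 8, 12, 13, 13, 19]
Initialize: lo = 0
Initialize: hi = 7
Initialize: hits = 0
Entering loop: while lo < hi:
After iteration 1: lo = 0, hi = 6, hits = 1
After iteration 2: lo = 1, hi = 6, hits = 2
After iteration 3: lo = 2, hi = 6, hits = 3
After iteration 4: lo = 3, hi = 6, hits = 4
After iteration 5: lo = 4, hi = 6, hits = 5
After iteration 6: lo = 4, hi = 5, hits = 6
After iteration 7: lo = 4, hi = 4, hits = 7
Loop ends.

Final answer: 7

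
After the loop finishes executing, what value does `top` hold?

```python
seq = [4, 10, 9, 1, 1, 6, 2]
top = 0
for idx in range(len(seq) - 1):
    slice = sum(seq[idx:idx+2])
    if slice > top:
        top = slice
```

Let's trace through this code step by step.

Initialize: seq = [4, 10, 9, 1, 1, 6, 2]
Initialize: top = 0
Entering loop: for idx in range(len(seq) - 1):
After iteration 1: idx = 0, top = 14, slice = 14
After iteration 2: idx = 1, top = 19, slice = 19
After iteration 3: idx = 2, top = 19, slice = 10
After iteration 4: idx = 3, top = 19, slice = 2
After iteration 5: idx = 4, top = 19, slice = 7
After iteration 6: idx = 5, top = 19, slice = 8
Loop ends.

Final answer: 19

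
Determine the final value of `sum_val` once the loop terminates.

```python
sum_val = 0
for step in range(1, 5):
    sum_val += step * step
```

Let's trace through this code step by step.

Initialize: sum_val = 0
Entering loop: for step in range(1, 5):
After iteration 1: step = 1, sum_val = 1
After iteration 2: step = 2, sum_val = 5
After iteration 3: step = 3, sum_val = 14
After iteration 4: step = 4, sum_val = 30
Loop ends.

Final answer: 30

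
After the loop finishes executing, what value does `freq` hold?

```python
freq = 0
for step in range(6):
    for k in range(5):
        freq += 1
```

Let's trace through this code step by step.

Initialize: freq = 0
Entering loop: for step in range(6):
After iteration 1: step = 0, freq = 5
After iteration 2: step = 1, freq = 10
After iteration 3: step = 2, freq = 15
After iteration 4: step = 3, freq = 20
After iteration 5: step = 4, freq = 25
After iteration 6: step = 5, freq = 30
Loop ends.

Final answer: 30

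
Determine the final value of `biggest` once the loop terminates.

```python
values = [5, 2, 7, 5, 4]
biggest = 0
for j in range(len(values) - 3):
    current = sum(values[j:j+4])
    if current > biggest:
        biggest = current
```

Let's trace through this code step by step.

Initialize: values = [5, 2, 7, 5, 4]
Initialize: biggest = 0
Entering loop: for j in range(len(values) - 3):
After iteration 1: j = 0, biggest = 19, current = 19
After iteration 2: j = 1, biggest = 19, current = 18
Loop ends.

Final answer: 19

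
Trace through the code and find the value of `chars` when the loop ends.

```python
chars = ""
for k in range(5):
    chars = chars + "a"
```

Let's trace through this code step by step.

Initialize: chars = ''
Entering loop: for k in range(5):
After iteration 1: k = 0, chars = 'a'
After iteration 2: k = 1, chars = 'aa'
After iteration 3: k = 2, chars = 'aaa'
After iteration 4: k = 3, chars = 'aaaa'
After iteration 5: k = 4, chars = 'aaaaa'
Loop ends.

Final answer: 'aaaaa'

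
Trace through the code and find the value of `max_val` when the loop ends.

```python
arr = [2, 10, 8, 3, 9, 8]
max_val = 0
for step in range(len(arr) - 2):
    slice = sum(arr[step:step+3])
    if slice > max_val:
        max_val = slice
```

Let's trace through this code step by step.

Initialize: arr = [2, 10, 8, 3, 9, 8]
Initialize: max_val = 0
Entering loop: for step in range(len(arr) - 2):
After iteration 1: step = 0, max_val = 20, slice = 20
After iteration 2: step = 1, max_val = 21, slice = 21
After iteration 3: step = 2, max_val = 21, slice = 20
After iteration 4: step = 3, max_val = 21, slice = 20
Loop ends.

Final answer: 21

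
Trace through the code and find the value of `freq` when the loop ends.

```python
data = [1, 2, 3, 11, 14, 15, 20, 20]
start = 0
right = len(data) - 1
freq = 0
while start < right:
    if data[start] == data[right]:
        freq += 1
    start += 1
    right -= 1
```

Let's trace through this code step by step.

Initialize: data = [1, 2, 3, 11, 14, 15, 20, 20]
Initialize: start = 0
Initialize: right = 7
Initialize: freq = 0
Entering loop: while start < right:
After iteration 1: start = 1, right = 6, freq = 0
After iteration 2: start = 2, right = 5, freq = 0
After iteration 3: start = 3, right = 4, freq = 0
After iteration 4: start = 4, right = 3, freq = 0
Loop ends.

Final answer: 0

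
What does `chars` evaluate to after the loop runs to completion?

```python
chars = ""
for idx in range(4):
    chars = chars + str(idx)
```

Let's trace through this code step by step.

Initialize: chars = ''
Entering loop: for idx in range(4):
After iteration 1: idx = 0, chars = '0'
After iteration 2: idx = 1, chars = '01'
After iteration 3: idx = 2, chars = '012'
After iteration 4: idx = 3, chars = '0123'
Loop ends.

Final answer: '0123'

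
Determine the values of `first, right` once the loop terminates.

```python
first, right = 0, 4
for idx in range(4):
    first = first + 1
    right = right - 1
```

Let's trace through this code step by step.

Initialize: first = 0
Initialize: right = 4
Entering loop: for idx in range(4):
After iteration 1: idx = 0, first = 1, right = 3
After iteration 2: idx = 1, first = 2, right = 2
After iteration 3: idx = 2, first = 3, right = 1
After iteration 4: idx = 3, first = 4, right = 0
Loop ends.

Final answer: 4, 0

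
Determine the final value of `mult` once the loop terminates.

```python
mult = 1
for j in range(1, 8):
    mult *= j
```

Let's trace through this code step by step.

Initialize: mult = 1
Entering loop: for j in range(1, 8):
After iteration 1: j = 1, mult = 1
After iteration 2: j = 2, mult = 2
After iteration 3: j = 3, mult = 6
After iteration 4: j = 4, mult = 24
After iteration 5: j = 5, mult = 120
After iteration 6: j = 6, mult = 720
After iteration 7: j = 7, mult = 5040
Loop ends.

Final answer: 5040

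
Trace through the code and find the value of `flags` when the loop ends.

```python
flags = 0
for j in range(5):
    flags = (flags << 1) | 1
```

Let's trace through this code step by step.

Initialize: flags = 0
Entering loop: for j in range(5):
After iteration 1: j = 0, flags = 1
After iteration 2: j = 1, flags = 3
After iteration 3: j = 2, flags = 7
After iteration 4: j = 3, flags = 15
After iteration 5: j = 4, flags = 31
Loop ends.

Final answer: 31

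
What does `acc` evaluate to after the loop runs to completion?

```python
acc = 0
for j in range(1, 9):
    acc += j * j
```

Let's trace through this code step by step.

Initialize: acc = 0
Entering loop: for j in range(1, 9):
After iteration 1: j = 1, acc = 1
After iteration 2: j = 2, acc = 5
After iteration 3: j = 3, acc = 14
After iteration 4: j = 4, acc = 30
After iteration 5: j = 5, acc = 55
After iteration 6: j = 6, acc = 91
After iteration 7: j = 7, acc = 140
After iteration 8: j = 8, acc = 204
Loop ends.

Final answer: 204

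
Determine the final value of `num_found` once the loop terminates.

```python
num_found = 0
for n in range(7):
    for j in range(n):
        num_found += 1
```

Let's trace through this code step by step.

Initialize: num_found = 0
Entering loop: for n in range(7):
After iteration 1: n = 0, num_found = 0
After iteration 2: n = 1, num_found = 1, j = 0
After iteration 3: n = 2, num_found = 3, j = 1
After iteration 4: n = 3, num_found = 6, j = 2
After iteration 5: n = 4, num_found = 10, j = 3
After iteration 6: n = 5, num_found = 15, j = 4
After iteration 7: n = 6, num_found = 21, j = 5
Loop ends.

Final answer: 21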